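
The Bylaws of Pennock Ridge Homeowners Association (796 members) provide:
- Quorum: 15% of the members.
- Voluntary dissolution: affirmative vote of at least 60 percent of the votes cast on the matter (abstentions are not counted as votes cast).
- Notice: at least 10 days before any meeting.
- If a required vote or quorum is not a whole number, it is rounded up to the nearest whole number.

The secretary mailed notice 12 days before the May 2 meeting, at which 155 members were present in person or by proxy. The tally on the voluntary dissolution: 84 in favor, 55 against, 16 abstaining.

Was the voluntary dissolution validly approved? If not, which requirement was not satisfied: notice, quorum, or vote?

Valid — all requirements satisfied.

Notice: 12 days given; 10 required. Satisfied.
Quorum: 15% of 796 = 119.40, rounded up to 120; 155 present. Satisfied.
Vote: requires three-fifths of the votes cast (155 − 16 abstaining = 139); 3/5 of 139 = 83.40, rounded up to 84, so 84 needed; 84 in favor. Satisfied.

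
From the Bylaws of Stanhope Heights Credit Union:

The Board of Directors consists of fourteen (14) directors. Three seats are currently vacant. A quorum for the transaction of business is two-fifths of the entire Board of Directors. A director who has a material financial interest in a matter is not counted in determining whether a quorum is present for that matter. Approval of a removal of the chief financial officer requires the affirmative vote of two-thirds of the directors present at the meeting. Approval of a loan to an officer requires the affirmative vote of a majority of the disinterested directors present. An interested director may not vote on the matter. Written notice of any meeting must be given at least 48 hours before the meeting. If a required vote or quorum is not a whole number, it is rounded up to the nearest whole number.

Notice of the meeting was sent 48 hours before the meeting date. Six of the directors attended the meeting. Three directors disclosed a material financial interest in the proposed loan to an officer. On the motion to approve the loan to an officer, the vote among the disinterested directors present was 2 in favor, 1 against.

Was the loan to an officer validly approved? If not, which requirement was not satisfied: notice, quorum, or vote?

Notice: 48 hours given; 48 required (48 ≥ 48). Satisfied.
Quorum: 6 present, but the 3 interested directors do not count, leaving 3. Quorum is 6. Not satisfied.
Vote: the loan to an officer requires a majority of the disinterested directors present (6 − 3 = 3). A majority of 3 is 2, so 2 affirmative votes are needed; 2 voted in favor. Satisfied. (Moot — without a quorum no business can be validly transacted.)

Invalid — quorum requirement not satisfied.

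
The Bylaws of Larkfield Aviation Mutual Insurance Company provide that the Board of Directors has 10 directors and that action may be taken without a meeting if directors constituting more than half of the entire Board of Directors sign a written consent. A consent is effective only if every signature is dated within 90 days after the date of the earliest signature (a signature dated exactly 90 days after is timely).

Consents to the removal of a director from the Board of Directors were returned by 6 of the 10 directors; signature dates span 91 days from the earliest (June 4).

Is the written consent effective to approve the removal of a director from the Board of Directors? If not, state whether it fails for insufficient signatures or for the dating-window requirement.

Signatures required: more than half of 10 — a majority of 10 is 6, so 6 needed; 6 signed. Sufficient.
Dating window: the latest signature is 91 days after the earliest; the limit is 90 days. Outside the window.

Not effective — dating-window requirement not satisfied.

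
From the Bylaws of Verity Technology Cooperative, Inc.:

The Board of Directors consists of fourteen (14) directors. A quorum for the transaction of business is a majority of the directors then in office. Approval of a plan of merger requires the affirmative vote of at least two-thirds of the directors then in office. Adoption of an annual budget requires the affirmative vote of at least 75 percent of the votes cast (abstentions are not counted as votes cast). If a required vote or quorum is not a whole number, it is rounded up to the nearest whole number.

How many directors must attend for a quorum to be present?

8

A majority of 14 is 8.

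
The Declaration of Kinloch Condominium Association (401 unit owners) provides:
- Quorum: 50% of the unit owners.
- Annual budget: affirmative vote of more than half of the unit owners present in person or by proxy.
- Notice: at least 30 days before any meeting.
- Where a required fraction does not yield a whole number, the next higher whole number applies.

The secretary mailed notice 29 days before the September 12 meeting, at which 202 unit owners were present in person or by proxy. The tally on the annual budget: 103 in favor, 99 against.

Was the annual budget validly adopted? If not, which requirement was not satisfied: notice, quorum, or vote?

Invalid — notice requirement not satisfied.

Notice: 29 days given; 30 required. Not satisfied.
Quorum: 50% of 401 = 200.50, rounded up to 201; 202 present. Satisfied.
Vote: requires a majority of those present (202); a majority of 202 is 102, so 102 needed; 103 in favor. Satisfied.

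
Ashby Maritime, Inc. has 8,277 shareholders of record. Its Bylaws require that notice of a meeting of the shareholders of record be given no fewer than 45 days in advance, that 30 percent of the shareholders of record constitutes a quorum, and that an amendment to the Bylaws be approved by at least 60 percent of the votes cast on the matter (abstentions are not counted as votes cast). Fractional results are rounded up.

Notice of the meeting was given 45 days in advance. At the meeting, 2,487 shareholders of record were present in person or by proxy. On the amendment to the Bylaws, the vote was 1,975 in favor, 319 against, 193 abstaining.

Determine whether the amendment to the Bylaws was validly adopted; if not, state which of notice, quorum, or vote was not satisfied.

Notice: 45 days given; 45 required. Satisfied.
Quorum: 30% of 8,277 = 2,483.10, rounded up to 2,484; 2,487 present. Satisfied.
Vote: requires three-fifths of the votes cast (2,487 − 193 abstaining = 2,294); 3/5 of 2294 = 1376.40, rounded up to 1377, so 1,377 needed; 1,975 in favor. Satisfied.

Valid — all requirements satisfied.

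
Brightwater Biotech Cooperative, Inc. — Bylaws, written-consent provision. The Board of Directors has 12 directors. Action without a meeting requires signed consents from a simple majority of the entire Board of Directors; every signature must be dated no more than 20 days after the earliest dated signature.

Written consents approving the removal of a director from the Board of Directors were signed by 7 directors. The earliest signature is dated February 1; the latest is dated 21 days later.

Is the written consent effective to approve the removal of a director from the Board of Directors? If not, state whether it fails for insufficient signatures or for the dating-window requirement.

Signatures required: a simple majority of 12 — a majority of 12 is 7, so 7 needed; 7 signed. Sufficient.
Dating window: the latest signature is 21 days after the earliest; the limit is 20 days. Outside the window.

Not effective — dating-window requirement not satisfied.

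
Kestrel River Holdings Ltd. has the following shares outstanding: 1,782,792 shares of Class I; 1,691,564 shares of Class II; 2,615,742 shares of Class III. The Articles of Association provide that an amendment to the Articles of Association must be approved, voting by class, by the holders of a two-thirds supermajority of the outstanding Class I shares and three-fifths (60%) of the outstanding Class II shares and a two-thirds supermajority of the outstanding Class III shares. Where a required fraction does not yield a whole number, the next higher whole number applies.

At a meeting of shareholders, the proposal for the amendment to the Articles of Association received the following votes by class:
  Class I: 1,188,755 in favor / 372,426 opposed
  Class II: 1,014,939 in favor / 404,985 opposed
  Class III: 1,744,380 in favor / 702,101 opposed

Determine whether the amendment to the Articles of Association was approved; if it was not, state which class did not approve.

Approved — every class gave the required vote.

Class I: 2/3 of 1782792 = 1188528; 1,188,528 required, 1,188,755 in favor — approved.
Class II: 3/5 of 1691564 = 1014938.40, rounded up to 1014939; 1,014,939 required, 1,014,939 in favor — approved.
Class III: 2/3 of 2615742 = 1743828; 1,743,828 required, 1,744,380 in favor — approved.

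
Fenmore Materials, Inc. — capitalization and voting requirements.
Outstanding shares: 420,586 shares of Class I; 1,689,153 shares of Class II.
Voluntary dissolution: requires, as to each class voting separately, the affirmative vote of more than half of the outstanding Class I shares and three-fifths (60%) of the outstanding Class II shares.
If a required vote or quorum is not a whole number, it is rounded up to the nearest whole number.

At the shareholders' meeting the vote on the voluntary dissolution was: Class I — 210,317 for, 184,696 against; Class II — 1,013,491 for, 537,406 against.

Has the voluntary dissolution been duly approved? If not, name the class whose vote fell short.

Class I: a majority of 420586 is 210294; 210,294 required, 210,317 in favor — approved.
Class II: 3/5 of 1689153 = 1013491.80, rounded up to 1013492; 1,013,492 required, 1,013,491 in favor — not approved.

Not approved — the Class II shares did not give the required vote.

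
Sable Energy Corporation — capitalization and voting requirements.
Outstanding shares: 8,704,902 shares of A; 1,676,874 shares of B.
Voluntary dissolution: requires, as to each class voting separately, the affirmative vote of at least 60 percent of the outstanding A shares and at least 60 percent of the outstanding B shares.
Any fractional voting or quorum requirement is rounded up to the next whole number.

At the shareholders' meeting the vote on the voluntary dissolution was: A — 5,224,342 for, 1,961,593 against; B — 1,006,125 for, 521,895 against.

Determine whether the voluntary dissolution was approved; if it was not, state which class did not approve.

Approved — every class gave the required vote.

A: 3/5 of 8704902 = 5222941.20, rounded up to 5222942; 5,222,942 required, 5,224,342 in favor — approved.
B: 3/5 of 1676874 = 1006124.40, rounded up to 1006125; 1,006,125 required, 1,006,125 in favor — approved.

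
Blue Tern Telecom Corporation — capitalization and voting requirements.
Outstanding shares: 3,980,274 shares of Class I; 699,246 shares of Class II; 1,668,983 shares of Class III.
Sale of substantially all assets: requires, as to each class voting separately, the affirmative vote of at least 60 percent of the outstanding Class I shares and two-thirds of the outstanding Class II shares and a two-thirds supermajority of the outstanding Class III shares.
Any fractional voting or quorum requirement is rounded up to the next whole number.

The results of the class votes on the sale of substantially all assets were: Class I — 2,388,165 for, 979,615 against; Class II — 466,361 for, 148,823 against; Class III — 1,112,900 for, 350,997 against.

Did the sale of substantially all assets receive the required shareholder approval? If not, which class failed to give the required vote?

Approved — every class gave the required vote.

Class I: 3/5 of 3980274 = 2388164.40, rounded up to 2388165; 2,388,165 required, 2,388,165 in favor — approved.
Class II: 2/3 of 699246 = 466164; 466,164 required, 466,361 in favor — approved.
Class III: 2/3 of 1668983 = 1112655.33, rounded up to 1112656; 1,112,656 required, 1,112,900 in favor — approved.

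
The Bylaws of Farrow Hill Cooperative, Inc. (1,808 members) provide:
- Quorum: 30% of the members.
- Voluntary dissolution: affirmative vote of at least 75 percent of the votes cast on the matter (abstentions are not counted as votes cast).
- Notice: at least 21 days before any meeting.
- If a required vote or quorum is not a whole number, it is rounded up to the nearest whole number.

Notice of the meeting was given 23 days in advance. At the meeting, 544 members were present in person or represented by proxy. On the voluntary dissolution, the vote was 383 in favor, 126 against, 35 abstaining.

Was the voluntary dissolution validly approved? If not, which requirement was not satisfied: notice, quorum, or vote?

Notice: 23 days given; 21 required. Satisfied.
Quorum: 30% of 1,808 = 542.40, rounded up to 543; 544 present. Satisfied.
Vote: requires three-fourths of the votes cast (544 − 35 abstaining = 509); 3/4 of 509 = 381.75, rounded up to 382, so 382 needed; 383 in favor. Satisfied.

Valid — all requirements satisfied.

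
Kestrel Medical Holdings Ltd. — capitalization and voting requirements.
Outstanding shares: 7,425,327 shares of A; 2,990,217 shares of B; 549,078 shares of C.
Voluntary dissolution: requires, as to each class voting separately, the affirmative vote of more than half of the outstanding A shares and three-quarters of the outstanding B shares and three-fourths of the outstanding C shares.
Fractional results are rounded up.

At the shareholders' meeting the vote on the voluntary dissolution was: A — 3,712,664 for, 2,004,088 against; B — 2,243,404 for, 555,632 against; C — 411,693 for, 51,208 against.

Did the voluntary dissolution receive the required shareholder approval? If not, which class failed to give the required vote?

Not approved — the C shares did not give the required vote.

A: a majority of 7425327 is 3712664; 3,712,664 required, 3,712,664 in favor — approved.
B: 3/4 of 2990217 = 2242662.75, rounded up to 2242663; 2,242,663 required, 2,243,404 in favor — approved.
C: 3/4 of 549078 = 411808.50, rounded up to 411809; 411,809 required, 411,693 in favor — not approved.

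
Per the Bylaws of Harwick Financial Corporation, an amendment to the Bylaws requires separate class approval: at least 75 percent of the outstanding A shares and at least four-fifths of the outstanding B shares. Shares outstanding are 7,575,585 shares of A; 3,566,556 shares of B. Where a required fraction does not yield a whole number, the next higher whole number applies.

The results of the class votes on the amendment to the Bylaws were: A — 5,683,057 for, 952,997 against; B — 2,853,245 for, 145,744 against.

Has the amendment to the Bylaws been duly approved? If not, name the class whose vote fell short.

Approved — every class gave the required vote.

A: 3/4 of 7575585 = 5681688.75, rounded up to 5681689; 5,681,689 required, 5,683,057 in favor — approved.
B: 4/5 of 3566556 = 2853244.80, rounded up to 2853245; 2,853,245 required, 2,853,245 in favor — approved.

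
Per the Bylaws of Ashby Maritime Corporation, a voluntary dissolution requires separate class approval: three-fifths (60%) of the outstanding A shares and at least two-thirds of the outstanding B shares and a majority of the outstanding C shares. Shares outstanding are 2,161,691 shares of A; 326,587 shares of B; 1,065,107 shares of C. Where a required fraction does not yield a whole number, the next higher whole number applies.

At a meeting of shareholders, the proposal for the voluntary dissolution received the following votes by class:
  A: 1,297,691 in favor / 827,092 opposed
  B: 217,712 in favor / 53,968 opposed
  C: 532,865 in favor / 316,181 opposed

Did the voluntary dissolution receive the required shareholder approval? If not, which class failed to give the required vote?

Not approved — the B shares did not give the required vote.

A: 3/5 of 2161691 = 1297014.60, rounded up to 1297015; 1,297,015 required, 1,297,691 in favor — approved.
B: 2/3 of 326587 = 217724.67, rounded up to 217725; 217,725 required, 217,712 in favor — not approved.
C: a majority of 1065107 is 532554; 532,554 required, 532,865 in favor — approved.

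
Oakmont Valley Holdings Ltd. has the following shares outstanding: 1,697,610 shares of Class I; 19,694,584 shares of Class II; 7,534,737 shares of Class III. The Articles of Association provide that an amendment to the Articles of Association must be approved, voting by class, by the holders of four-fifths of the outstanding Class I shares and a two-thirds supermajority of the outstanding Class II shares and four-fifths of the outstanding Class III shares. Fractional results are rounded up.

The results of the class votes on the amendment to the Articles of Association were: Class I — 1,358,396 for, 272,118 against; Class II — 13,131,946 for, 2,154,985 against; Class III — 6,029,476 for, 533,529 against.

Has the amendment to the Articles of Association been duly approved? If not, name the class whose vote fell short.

Class I: 4/5 of 1697610 = 1358088; 1,358,088 required, 1,358,396 in favor — approved.
Class II: 2/3 of 19694584 = 13129722.67, rounded up to 13129723; 13,129,723 required, 13,131,946 in favor — approved.
Class III: 4/5 of 7534737 = 6027789.60, rounded up to 6027790; 6,027,790 required, 6,029,476 in favor — approved.

Approved — every class gave the required vote.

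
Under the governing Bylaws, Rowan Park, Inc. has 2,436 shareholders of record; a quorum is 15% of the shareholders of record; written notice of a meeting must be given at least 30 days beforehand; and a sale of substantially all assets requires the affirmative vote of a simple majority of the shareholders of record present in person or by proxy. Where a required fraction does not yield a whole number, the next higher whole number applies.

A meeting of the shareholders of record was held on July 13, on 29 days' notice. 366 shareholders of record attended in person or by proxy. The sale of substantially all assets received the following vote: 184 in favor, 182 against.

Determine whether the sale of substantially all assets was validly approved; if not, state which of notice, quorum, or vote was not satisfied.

Invalid — notice requirement not satisfied.

Notice: 29 days given; 30 required. Not satisfied.
Quorum: 15% of 2,436 = 365.40, rounded up to 366; 366 present. Satisfied.
Vote: requires a majority of those present (366); a majority of 366 is 184, so 184 needed; 184 in favor. Satisfied.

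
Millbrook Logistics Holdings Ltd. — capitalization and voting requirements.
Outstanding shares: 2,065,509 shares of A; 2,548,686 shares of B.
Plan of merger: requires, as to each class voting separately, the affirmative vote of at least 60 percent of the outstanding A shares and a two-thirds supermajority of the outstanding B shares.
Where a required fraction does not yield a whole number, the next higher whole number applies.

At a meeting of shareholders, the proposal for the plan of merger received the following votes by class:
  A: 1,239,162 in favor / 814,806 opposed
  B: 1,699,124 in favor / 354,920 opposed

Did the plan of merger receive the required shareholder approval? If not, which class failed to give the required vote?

Not approved — the A shares did not give the required vote.

A: 3/5 of 2065509 = 1239305.40, rounded up to 1239306; 1,239,306 required, 1,239,162 in favor — not approved.
B: 2/3 of 2548686 = 1699124; 1,699,124 required, 1,699,124 in favor — approved.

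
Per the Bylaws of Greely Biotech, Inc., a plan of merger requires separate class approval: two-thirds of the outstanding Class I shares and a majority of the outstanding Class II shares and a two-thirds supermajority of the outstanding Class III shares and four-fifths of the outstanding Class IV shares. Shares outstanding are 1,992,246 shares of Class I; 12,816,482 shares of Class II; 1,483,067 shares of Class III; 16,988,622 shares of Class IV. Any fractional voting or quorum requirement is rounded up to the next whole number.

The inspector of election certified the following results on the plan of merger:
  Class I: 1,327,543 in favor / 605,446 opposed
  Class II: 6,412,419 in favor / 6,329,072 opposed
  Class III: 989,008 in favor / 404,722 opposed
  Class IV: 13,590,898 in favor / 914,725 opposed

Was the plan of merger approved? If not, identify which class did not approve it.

Not approved — the Class I shares did not give the required vote.

Class I: 2/3 of 1992246 = 1328164; 1,328,164 required, 1,327,543 in favor — not approved.
Class II: a majority of 12816482 is 6408242; 6,408,242 required, 6,412,419 in favor — approved.
Class III: 2/3 of 1483067 = 988711.33, rounded up to 988712; 988,712 required, 989,008 in favor — approved.
Class IV: 4/5 of 16988622 = 13590897.60, rounded up to 13590898; 13,590,898 required, 13,590,898 in favor — approved.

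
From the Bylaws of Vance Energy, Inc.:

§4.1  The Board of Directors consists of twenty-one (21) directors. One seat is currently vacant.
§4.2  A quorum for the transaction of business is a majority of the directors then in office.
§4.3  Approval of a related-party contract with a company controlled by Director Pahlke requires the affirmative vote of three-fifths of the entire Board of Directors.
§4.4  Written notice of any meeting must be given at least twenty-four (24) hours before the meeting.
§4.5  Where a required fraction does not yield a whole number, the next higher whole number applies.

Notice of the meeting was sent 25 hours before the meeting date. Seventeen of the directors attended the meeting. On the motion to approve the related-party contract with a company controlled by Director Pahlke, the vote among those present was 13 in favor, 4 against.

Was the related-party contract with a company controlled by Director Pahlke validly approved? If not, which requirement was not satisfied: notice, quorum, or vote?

Valid — all requirements satisfied.

Notice: 25 hours given; 24 required (25 ≥ 24). Satisfied.
Quorum: 17 present; quorum is 11. Satisfied.
Vote: the related-party contract with a company controlled by Director Pahlke requires three-fifths of the entire Board of Directors (21). 3/5 of 21 = 12.60, rounded up to 13, so 13 affirmative votes are needed; 13 voted in favor. Satisfied.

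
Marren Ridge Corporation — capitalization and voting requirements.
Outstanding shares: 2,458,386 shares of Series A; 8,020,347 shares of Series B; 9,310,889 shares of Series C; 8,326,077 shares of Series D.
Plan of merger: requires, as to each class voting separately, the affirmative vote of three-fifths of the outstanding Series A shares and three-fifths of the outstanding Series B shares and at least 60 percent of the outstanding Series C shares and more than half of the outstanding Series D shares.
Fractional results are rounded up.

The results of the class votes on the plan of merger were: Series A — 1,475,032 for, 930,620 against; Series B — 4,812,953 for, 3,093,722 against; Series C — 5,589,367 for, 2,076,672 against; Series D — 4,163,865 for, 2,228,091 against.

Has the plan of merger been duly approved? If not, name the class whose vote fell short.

Approved — every class gave the required vote.

Series A: 3/5 of 2458386 = 1475031.60, rounded up to 1475032; 1,475,032 required, 1,475,032 in favor — approved.
Series B: 3/5 of 8020347 = 4812208.20, rounded up to 4812209; 4,812,209 required, 4,812,953 in favor — approved.
Series C: 3/5 of 9310889 = 5586533.40, rounded up to 5586534; 5,586,534 required, 5,589,367 in favor — approved.
Series D: a majority of 8326077 is 4163039; 4,163,039 required, 4,163,865 in favor — approved.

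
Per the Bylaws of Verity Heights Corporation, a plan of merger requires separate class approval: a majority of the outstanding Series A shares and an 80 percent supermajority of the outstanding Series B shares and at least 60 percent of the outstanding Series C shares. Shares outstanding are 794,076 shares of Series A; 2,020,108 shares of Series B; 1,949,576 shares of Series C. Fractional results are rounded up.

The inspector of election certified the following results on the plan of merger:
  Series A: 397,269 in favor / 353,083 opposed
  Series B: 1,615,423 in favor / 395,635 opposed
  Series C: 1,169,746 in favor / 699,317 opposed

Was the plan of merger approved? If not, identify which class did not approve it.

Not approved — the Series B shares did not give the required vote.

Series A: a majority of 794076 is 397039; 397,039 required, 397,269 in favor — approved.
Series B: 4/5 of 2020108 = 1616086.40, rounded up to 1616087; 1,616,087 required, 1,615,423 in favor — not approved.
Series C: 3/5 of 1949576 = 1169745.60, rounded up to 1169746; 1,169,746 required, 1,169,746 in favor — approved.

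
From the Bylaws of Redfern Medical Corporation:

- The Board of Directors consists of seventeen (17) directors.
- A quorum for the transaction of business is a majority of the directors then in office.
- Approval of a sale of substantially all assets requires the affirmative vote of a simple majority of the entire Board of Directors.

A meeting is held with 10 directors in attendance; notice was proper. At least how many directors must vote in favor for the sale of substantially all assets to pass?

The sale of substantially all assets requires a majority of the entire Board of Directors (17).
A majority of 17 is 9.

9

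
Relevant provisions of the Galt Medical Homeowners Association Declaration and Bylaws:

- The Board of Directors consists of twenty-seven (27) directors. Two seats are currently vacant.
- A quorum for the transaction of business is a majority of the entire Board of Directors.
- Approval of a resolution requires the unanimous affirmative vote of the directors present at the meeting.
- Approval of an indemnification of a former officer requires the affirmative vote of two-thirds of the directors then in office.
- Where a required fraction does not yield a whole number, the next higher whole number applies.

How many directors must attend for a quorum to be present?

14

A majority of 27 is 14.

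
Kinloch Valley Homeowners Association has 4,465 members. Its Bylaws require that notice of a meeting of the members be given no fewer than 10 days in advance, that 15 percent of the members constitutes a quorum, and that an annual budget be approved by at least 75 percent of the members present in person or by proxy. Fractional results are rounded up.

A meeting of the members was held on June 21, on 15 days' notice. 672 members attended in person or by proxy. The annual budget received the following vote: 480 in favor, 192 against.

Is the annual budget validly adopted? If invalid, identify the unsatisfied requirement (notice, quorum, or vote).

Notice: 15 days given; 10 required. Satisfied.
Quorum: 15% of 4,465 = 669.75, rounded up to 670; 672 present. Satisfied.
Vote: requires three-fourths of those present (672); 3/4 of 672 = 504, so 504 needed; 480 in favor. Not satisfied.

Invalid — vote requirement not satisfied.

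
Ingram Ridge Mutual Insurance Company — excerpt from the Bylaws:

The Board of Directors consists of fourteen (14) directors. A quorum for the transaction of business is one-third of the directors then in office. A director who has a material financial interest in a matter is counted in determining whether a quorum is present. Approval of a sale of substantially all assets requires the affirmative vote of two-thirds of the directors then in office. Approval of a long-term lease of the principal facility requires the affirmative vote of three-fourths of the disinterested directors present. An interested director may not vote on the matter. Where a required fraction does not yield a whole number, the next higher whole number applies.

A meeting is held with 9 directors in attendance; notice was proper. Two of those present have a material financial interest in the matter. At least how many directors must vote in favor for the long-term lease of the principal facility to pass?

6

The long-term lease of the principal facility requires three-fourths of the disinterested directors present (9 − 2 = 7).
3/4 of 7 = 5.25, rounded up to 6.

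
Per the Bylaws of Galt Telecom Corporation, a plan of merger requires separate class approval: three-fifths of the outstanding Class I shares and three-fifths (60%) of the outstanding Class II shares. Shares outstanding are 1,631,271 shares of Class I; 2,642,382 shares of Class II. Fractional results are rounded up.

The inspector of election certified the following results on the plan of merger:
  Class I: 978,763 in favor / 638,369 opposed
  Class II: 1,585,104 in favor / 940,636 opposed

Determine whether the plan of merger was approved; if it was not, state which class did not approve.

Class I: 3/5 of 1631271 = 978762.60, rounded up to 978763; 978,763 required, 978,763 in favor — approved.
Class II: 3/5 of 2642382 = 1585429.20, rounded up to 1585430; 1,585,430 required, 1,585,104 in favor — not approved.

Not approved — the Class II shares did not give the required vote.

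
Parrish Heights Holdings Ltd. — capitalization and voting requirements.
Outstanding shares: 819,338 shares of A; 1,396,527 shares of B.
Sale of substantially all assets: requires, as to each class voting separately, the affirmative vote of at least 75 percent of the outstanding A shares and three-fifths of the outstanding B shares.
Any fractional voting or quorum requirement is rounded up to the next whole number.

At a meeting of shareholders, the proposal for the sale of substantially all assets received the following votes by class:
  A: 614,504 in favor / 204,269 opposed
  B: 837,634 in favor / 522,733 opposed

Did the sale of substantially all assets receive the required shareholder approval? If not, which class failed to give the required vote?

A: 3/4 of 819338 = 614503.50, rounded up to 614504; 614,504 required, 614,504 in favor — approved.
B: 3/5 of 1396527 = 837916.20, rounded up to 837917; 837,917 required, 837,634 in favor — not approved.

Not approved — the B shares did not give the required vote.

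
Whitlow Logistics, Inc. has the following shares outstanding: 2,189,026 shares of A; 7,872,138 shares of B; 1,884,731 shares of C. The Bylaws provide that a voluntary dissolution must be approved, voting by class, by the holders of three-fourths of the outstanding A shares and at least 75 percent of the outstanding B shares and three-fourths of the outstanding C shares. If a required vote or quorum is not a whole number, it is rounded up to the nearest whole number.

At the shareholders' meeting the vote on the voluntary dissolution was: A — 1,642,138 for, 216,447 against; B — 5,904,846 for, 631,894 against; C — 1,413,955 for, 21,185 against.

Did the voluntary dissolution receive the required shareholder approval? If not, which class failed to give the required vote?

Approved — every class gave the required vote.

A: 3/4 of 2189026 = 1641769.50, rounded up to 1641770; 1,641,770 required, 1,642,138 in favor — approved.
B: 3/4 of 7872138 = 5904103.50, rounded up to 5904104; 5,904,104 required, 5,904,846 in favor — approved.
C: 3/4 of 1884731 = 1413548.25, rounded up to 1413549; 1,413,549 required, 1,413,955 in favor — approved.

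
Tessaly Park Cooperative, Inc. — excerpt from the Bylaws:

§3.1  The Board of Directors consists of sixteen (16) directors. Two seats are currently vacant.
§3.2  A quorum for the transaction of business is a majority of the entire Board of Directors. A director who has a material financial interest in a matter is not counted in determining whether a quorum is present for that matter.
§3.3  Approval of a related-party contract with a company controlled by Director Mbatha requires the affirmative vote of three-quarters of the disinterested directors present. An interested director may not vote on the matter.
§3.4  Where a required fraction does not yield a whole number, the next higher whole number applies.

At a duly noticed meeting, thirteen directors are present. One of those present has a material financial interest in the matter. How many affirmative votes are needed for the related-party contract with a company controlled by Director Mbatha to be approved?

The related-party contract with a company controlled by Director Mbatha requires three-fourths of the disinterested directors present (13 − 1 = 12).
3/4 of 12 = 9.

9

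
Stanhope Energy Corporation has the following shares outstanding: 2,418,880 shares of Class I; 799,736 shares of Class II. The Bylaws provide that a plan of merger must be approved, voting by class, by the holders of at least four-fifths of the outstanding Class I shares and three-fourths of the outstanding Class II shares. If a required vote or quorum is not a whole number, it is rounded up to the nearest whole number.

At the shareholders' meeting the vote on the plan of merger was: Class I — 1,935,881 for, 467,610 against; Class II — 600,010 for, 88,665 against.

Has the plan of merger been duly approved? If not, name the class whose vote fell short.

Approved — every class gave the required vote.

Class I: 4/5 of 2418880 = 1935104; 1,935,104 required, 1,935,881 in favor — approved.
Class II: 3/4 of 799736 = 599802; 599,802 required, 600,010 in favor — approved.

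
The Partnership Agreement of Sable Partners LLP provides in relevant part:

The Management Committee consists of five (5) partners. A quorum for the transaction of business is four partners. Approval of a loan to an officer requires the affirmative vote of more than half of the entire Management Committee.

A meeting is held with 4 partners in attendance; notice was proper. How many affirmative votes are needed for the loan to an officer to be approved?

The loan to an officer requires a majority of the entire Management Committee (5).
A majority of 5 is 3.

3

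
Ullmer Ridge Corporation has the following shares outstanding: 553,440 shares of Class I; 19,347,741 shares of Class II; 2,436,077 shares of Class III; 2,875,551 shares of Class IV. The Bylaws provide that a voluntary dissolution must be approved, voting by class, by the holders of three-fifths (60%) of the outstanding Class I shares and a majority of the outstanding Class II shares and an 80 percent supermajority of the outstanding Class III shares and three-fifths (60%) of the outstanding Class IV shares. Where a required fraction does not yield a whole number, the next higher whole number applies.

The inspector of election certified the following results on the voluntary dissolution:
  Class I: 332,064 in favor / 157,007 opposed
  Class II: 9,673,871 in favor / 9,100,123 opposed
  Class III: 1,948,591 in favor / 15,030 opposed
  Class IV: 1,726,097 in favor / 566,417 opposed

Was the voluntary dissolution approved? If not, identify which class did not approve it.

Class I: 3/5 of 553440 = 332064; 332,064 required, 332,064 in favor — approved.
Class II: a majority of 19347741 is 9673871; 9,673,871 required, 9,673,871 in favor — approved.
Class III: 4/5 of 2436077 = 1948861.60, rounded up to 1948862; 1,948,862 required, 1,948,591 in favor — not approved.
Class IV: 3/5 of 2875551 = 1725330.60, rounded up to 1725331; 1,725,331 required, 1,726,097 in favor — approved.

Not approved — the Class III shares did not give the required vote.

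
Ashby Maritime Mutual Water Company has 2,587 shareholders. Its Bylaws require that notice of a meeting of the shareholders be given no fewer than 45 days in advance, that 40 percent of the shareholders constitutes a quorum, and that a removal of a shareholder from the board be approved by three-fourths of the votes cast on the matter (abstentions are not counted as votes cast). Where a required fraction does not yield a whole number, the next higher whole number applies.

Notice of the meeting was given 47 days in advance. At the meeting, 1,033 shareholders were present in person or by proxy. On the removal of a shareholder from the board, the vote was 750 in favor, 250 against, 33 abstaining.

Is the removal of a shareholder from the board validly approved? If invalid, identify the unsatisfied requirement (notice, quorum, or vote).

Notice: 47 days given; 45 required. Satisfied.
Quorum: 40% of 2,587 = 1,034.80, rounded up to 1,035; 1,033 present. Not satisfied.
Vote: requires three-fourths of the votes cast (1,033 − 33 abstaining = 1,000); 3/4 of 1000 = 750, so 750 needed; 750 in favor. Satisfied.

Invalid — quorum requirement not satisfied.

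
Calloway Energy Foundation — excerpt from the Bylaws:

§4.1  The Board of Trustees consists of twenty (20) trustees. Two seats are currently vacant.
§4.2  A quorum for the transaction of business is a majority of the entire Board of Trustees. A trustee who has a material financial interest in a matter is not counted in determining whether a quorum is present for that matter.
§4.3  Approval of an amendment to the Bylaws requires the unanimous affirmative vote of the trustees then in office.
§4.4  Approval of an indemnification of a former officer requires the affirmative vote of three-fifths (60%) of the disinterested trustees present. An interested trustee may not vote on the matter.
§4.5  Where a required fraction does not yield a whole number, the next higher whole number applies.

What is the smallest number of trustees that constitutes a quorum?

A majority of 20 is 11.

11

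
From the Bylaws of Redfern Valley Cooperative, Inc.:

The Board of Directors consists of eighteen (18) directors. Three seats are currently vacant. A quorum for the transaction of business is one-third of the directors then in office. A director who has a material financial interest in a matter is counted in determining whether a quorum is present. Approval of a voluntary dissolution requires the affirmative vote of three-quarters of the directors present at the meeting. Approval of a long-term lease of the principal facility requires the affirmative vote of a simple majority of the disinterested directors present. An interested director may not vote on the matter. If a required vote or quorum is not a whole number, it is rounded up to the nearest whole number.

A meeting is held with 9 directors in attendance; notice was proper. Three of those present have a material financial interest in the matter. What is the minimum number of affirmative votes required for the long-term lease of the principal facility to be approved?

The long-term lease of the principal facility requires a majority of the disinterested directors present (9 − 3 = 6).
A majority of 6 is 4.

4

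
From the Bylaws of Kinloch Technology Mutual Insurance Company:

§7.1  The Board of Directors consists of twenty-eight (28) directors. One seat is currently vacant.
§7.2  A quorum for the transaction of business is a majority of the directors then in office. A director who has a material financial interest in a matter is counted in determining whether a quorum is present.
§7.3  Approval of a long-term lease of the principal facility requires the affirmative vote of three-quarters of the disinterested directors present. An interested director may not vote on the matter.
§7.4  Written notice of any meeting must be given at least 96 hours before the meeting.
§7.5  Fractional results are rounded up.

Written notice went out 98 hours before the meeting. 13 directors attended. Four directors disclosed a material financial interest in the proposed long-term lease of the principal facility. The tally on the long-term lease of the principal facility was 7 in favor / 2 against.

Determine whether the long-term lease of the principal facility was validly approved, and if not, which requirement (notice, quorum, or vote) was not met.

Invalid — quorum requirement not satisfied.

Notice: 98 hours given; 96 required (98 ≥ 96). Satisfied.
Quorum: 13 present (interested directors count toward quorum); quorum is 14. Not satisfied.
Vote: the long-term lease of the principal facility requires three-fourths of the disinterested directors present (13 − 4 = 9). 3/4 of 9 = 6.75, rounded up to 7, so 7 affirmative votes are needed; 7 voted in favor. Satisfied. (Moot — without a quorum no business can be validly transacted.)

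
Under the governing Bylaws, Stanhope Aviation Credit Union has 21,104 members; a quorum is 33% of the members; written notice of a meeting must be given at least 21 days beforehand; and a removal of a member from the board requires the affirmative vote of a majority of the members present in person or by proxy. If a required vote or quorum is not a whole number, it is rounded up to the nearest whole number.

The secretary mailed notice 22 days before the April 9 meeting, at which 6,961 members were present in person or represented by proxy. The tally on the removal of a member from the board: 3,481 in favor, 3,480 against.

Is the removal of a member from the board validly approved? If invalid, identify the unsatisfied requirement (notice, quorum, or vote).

Notice: 22 days given; 21 required. Satisfied.
Quorum: 33% of 21,104 = 6,964.32, rounded up to 6,965; 6,961 present. Not satisfied.
Vote: requires a majority of those present (6,961); a majority of 6961 is 3481, so 3,481 needed; 3,481 in favor. Satisfied.

Invalid — quorum requirement not satisfied.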